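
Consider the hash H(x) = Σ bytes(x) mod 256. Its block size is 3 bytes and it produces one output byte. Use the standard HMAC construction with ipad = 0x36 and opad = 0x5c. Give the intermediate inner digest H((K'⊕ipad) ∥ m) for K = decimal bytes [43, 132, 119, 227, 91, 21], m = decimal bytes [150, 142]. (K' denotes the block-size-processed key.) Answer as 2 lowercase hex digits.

df

Key decimal bytes [43, 132, 119, 227, 91, 21] = 2b 84 77 e3 5b 15 is 6 bytes > B = 3, so hash it first: H(key) = 79, then zero-pad to 3 bytes: K' = 79 00 00.
K' ⊕ ipad = 4f 36 36.
Inner input = 4f 36 36 ∥ 96 8e.
Inner hash: sum = 79+54+54+150+142 = 479; mod 256 = 223 → df.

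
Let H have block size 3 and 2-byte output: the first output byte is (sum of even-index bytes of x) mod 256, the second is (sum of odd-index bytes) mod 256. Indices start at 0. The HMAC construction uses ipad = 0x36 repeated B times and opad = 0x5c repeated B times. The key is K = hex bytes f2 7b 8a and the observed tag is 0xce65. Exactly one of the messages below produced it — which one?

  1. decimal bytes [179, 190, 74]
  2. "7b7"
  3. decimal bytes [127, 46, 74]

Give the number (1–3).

1

Key hex bytes f2 7b 8a is exactly B = 3 bytes: K' = f2 7b 8a.
K' ⊕ ipad = c4 4d bc; K' ⊕ opad = ae 27 d6.
m1: inner = H(c4 4d bc b3 be 4a) = 3e 4a; tag = H(ae 27 d6 3e 4a) = ce65 ← matches
m2: inner = H(c4 4d bc 37 62 37) = e2 bb; tag = H(ae 27 d6 e2 bb) = 3f09
m3: inner = H(c4 4d bc 7f 2e 4a) = ae 16; tag = H(ae 27 d6 ae 16) = 9ad5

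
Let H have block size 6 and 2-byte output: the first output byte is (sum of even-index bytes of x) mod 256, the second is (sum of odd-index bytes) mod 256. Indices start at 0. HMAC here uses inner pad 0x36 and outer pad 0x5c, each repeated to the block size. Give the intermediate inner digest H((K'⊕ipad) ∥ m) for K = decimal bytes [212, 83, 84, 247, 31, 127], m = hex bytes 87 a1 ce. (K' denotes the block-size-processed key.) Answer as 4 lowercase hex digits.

c210

Key decimal bytes [212, 83, 84, 247, 31, 127] = d4 53 54 f7 1f 7f is exactly B = 6 bytes: K' = d4 53 54 f7 1f 7f.
K' ⊕ ipad = e2 65 62 c1 29 49.
Inner input = e2 65 62 c1 29 49 ∥ 87 a1 ce.
Inner hash: even-index sum = 706 mod 256 = 194; odd-index sum = 528 mod 256 = 16 → c2 10.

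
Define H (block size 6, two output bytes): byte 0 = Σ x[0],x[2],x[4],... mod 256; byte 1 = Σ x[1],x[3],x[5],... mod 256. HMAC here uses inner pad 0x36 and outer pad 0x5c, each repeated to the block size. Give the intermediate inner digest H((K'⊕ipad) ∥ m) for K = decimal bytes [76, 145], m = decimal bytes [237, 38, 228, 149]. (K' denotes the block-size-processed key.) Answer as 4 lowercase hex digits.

Key decimal bytes [76, 145] = 4c 91 is 2 bytes ≤ B = 6; zero-pad to 6 bytes: K' = 4c 91 00 00 00 00.
K' ⊕ ipad = 7a a7 36 36 36 36.
Inner input = 7a a7 36 36 36 36 ∥ ed 26 e4 95.
Inner hash: even-index sum = 695 mod 256 = 183; odd-index sum = 462 mod 256 = 206 → b7 ce.

b7ce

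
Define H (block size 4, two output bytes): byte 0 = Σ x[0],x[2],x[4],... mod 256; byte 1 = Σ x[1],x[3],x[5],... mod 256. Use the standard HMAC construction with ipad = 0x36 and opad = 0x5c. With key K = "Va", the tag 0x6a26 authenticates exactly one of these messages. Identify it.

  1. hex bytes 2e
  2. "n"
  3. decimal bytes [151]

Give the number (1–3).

Key "Va" = 56 61 is 2 bytes ≤ B = 4; zero-pad to 4 bytes: K' = 56 61 00 00.
K' ⊕ ipad = 60 57 36 36; K' ⊕ opad = 0a 3d 5c 5c.
m1: inner = H(60 57 36 36 2e) = c4 8d; tag = H(0a 3d 5c 5c c4 8d) = 2a26
m2: inner = H(60 57 36 36 6e) = 04 8d; tag = H(0a 3d 5c 5c 04 8d) = 6a26 ← matches
m3: inner = H(60 57 36 36 97) = 2d 8d; tag = H(0a 3d 5c 5c 2d 8d) = 9326

2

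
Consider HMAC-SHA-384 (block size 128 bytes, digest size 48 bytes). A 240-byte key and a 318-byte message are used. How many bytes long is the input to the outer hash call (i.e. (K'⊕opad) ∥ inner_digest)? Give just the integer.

176

Key is 240 > 128 bytes, so it is hashed to 48 bytes then zero-padded to 128: |K'| = 128.
Outer input = (K'⊕opad) ∥ H(inner) → 128 + 48 = 176 bytes.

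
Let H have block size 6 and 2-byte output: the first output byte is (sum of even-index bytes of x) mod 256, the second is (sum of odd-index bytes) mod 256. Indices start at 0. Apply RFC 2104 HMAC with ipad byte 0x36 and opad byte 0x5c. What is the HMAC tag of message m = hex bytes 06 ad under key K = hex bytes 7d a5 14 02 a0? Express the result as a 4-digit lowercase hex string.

6e5d

Key hex bytes 7d a5 14 02 a0 is 5 bytes ≤ B = 6; zero-pad to 6 bytes: K' = 7d a5 14 02 a0 00.
K' ⊕ ipad = 4b 93 22 34 96 36.  K' ⊕ opad = 21 f9 48 5e fc 5c.
Inner input = (K'⊕ipad) ∥ m = 4b 93 22 34 96 36 ∥ 06 ad.
Inner hash: even-index sum = 265 mod 256 = 9; odd-index sum = 426 mod 256 = 170 → 09 aa.
Outer input = (K'⊕opad) ∥ inner = 21 f9 48 5e fc 5c ∥ 09 aa.
Outer hash (tag): even-index sum = 366 mod 256 = 110; odd-index sum = 605 mod 256 = 93 → 6e 5d.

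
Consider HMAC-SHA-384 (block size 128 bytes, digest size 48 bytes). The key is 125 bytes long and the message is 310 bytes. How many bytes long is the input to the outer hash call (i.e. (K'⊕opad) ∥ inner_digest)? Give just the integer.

176

Key is 125 ≤ 128 bytes, zero-padded: |K'| = 128.
Outer input = (K'⊕opad) ∥ H(inner) → 128 + 48 = 176 bytes.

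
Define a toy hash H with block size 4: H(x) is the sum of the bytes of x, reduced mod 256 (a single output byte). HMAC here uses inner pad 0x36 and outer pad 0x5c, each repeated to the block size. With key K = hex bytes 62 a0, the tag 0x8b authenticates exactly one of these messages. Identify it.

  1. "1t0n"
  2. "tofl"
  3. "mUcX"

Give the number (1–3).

Key hex bytes 62 a0 is 2 bytes ≤ B = 4; zero-pad to 4 bytes: K' = 62 a0 00 00.
K' ⊕ ipad = 54 96 36 36; K' ⊕ opad = 3e fc 5c 5c.
m1: inner = H(54 96 36 36 31 74 30 6e) = 99; tag = H(3e fc 5c 5c 99) = 8b ← matches
m2: inner = H(54 96 36 36 74 6f 66 6c) = 0b; tag = H(3e fc 5c 5c 0b) = fd
m3: inner = H(54 96 36 36 6d 55 63 58) = d3; tag = H(3e fc 5c 5c d3) = c5

1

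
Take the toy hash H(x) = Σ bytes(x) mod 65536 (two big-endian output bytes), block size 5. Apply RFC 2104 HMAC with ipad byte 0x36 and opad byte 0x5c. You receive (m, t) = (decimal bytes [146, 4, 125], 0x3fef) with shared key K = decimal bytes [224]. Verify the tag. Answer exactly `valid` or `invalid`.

Key decimal bytes [224] = e0 is 1 byte ≤ B = 5; zero-pad to 5 bytes: K' = e0 00 00 00 00.
K' ⊕ ipad = d6 36 36 36 36; K' ⊕ opad = bc 5c 5c 5c 5c.
Inner hash: sum = 214+54+54+54+54+146+4+125 = 705 → 02 c1.
Outer hash (recomputed tag): sum = 188+92+92+92+92+2+193 = 751 → 02 ef.
Recomputed tag = 02ef; claimed = 3fef → mismatch.

invalid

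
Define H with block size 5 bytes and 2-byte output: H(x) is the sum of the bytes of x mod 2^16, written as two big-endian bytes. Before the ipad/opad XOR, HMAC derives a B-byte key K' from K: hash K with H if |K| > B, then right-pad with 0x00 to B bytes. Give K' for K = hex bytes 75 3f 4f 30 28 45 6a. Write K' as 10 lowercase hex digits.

|K| = 7 > B = 5, so first hash the key.
H(K): sum = 117+63+79+48+40+69+106 = 522 → 02 0a.
Zero-pad H(K) = 02 0a to 5 bytes: K' = 02 0a 00 00 00.

020a000000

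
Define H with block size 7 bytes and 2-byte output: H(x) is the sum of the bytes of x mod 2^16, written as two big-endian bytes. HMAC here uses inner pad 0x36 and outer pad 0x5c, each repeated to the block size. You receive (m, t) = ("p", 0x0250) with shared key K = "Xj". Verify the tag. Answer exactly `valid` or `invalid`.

Key "Xj" = 58 6a is 2 bytes ≤ B = 7; zero-pad to 7 bytes: K' = 58 6a 00 00 00 00 00.
K' ⊕ ipad = 6e 5c 36 36 36 36 36; K' ⊕ opad = 04 36 5c 5c 5c 5c 5c.
Inner hash: sum = 110+92+54+54+54+54+54+112 = 584 → 02 48.
Outer hash (recomputed tag): sum = 4+54+92+92+92+92+92+2+72 = 592 → 02 50.
Recomputed tag = 0250; claimed = 0250 → match.

valid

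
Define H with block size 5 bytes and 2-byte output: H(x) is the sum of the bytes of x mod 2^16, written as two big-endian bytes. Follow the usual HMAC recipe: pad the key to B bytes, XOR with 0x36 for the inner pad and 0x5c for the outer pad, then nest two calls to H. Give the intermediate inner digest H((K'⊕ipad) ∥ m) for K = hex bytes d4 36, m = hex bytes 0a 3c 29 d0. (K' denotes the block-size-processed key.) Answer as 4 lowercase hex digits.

Key hex bytes d4 36 is 2 bytes ≤ B = 5; zero-pad to 5 bytes: K' = d4 36 00 00 00.
K' ⊕ ipad = e2 00 36 36 36.
Inner input = e2 00 36 36 36 ∥ 0a 3c 29 d0.
Inner hash: sum = 226+0+54+54+54+10+60+41+208 = 707 → 02 c3.

02c3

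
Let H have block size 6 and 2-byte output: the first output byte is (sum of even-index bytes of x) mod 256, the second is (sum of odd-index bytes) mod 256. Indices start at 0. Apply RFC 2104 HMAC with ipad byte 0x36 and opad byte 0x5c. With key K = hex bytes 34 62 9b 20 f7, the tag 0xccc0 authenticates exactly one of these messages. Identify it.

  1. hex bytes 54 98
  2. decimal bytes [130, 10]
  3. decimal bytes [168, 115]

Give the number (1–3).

Key hex bytes 34 62 9b 20 f7 is 5 bytes ≤ B = 6; zero-pad to 6 bytes: K' = 34 62 9b 20 f7 00.
K' ⊕ ipad = 02 54 ad 16 c1 36; K' ⊕ opad = 68 3e c7 7c ab 5c.
m1: inner = H(02 54 ad 16 c1 36 54 98) = c4 38; tag = H(68 3e c7 7c ab 5c c4 38) = 9e4e
m2: inner = H(02 54 ad 16 c1 36 82 0a) = f2 aa; tag = H(68 3e c7 7c ab 5c f2 aa) = ccc0 ← matches
m3: inner = H(02 54 ad 16 c1 36 a8 73) = 18 13; tag = H(68 3e c7 7c ab 5c 18 13) = f229

2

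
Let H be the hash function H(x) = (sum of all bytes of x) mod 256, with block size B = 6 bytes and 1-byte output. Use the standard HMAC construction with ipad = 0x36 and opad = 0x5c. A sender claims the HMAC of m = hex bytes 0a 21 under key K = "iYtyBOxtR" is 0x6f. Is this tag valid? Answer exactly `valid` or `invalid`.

Key "iYtyBOxtR" = 69 59 74 79 42 4f 78 74 52 is 9 bytes > B = 6, so hash it first: H(key) = 7e, then zero-pad to 6 bytes: K' = 7e 00 00 00 00 00.
K' ⊕ ipad = 48 36 36 36 36 36; K' ⊕ opad = 22 5c 5c 5c 5c 5c.
Inner hash: sum = 72+54+54+54+54+54+10+33 = 385; mod 256 = 129 → 81.
Outer hash (recomputed tag): sum = 34+92+92+92+92+92+129 = 623; mod 256 = 111 → 6f.
Recomputed tag = 6f; claimed = 6f → match.

valid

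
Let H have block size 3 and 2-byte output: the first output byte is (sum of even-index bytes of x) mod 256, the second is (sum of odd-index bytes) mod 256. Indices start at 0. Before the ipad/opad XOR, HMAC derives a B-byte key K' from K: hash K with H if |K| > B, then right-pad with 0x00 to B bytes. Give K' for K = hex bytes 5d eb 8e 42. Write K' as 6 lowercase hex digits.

|K| = 4 > B = 3, so first hash the key.
H(K): even-index sum = 235 mod 256 = 235; odd-index sum = 301 mod 256 = 45 → eb 2d.
Zero-pad H(K) = eb 2d to 3 bytes: K' = eb 2d 00.

eb2d00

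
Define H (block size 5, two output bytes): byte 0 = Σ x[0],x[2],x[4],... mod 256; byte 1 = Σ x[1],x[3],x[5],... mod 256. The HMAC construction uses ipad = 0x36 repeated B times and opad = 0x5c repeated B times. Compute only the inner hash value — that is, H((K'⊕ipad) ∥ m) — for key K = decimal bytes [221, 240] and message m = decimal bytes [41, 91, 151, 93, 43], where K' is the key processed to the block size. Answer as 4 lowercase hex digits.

Key decimal bytes [221, 240] = dd f0 is 2 bytes ≤ B = 5; zero-pad to 5 bytes: K' = dd f0 00 00 00.
K' ⊕ ipad = eb c6 36 36 36.
Inner input = eb c6 36 36 36 ∥ 29 5b 97 5d 2b.
Inner hash: even-index sum = 527 mod 256 = 15; odd-index sum = 487 mod 256 = 231 → 0f e7.

0fe7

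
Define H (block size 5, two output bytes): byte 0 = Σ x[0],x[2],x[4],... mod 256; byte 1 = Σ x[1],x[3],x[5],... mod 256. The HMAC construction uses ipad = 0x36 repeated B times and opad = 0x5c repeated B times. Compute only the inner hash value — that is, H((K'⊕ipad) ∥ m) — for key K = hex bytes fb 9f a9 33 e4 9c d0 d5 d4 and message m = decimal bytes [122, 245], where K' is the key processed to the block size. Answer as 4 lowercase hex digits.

7b25

Key hex bytes fb 9f a9 33 e4 9c d0 d5 d4 is 9 bytes > B = 5, so hash it first: H(key) = 2c 43, then zero-pad to 5 bytes: K' = 2c 43 00 00 00.
K' ⊕ ipad = 1a 75 36 36 36.
Inner input = 1a 75 36 36 36 ∥ 7a f5.
Inner hash: even-index sum = 379 mod 256 = 123; odd-index sum = 293 mod 256 = 37 → 7b 25.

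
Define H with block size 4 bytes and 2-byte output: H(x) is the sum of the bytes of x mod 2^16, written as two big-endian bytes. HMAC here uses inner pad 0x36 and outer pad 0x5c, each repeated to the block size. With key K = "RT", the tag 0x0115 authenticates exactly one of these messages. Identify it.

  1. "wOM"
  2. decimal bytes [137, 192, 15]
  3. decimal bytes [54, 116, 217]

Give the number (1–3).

Key "RT" = 52 54 is 2 bytes ≤ B = 4; zero-pad to 4 bytes: K' = 52 54 00 00.
K' ⊕ ipad = 64 62 36 36; K' ⊕ opad = 0e 08 5c 5c.
m1: inner = H(64 62 36 36 77 4f 4d) = 02 45; tag = H(0e 08 5c 5c 02 45) = 0115 ← matches
m2: inner = H(64 62 36 36 89 c0 0f) = 02 8a; tag = H(0e 08 5c 5c 02 8a) = 015a
m3: inner = H(64 62 36 36 36 74 d9) = 02 b5; tag = H(0e 08 5c 5c 02 b5) = 0185

1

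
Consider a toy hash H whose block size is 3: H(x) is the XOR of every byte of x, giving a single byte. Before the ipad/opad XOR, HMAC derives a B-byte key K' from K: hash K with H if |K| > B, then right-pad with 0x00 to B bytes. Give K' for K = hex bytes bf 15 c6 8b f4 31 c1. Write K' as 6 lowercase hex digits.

|K| = 7 > B = 3, so first hash the key.
H(K): XOR bf⊕15⊕c6⊕8b⊕f4⊕31⊕c1 = e3.
Zero-pad H(K) = e3 to 3 bytes: K' = e3 00 00.

e30000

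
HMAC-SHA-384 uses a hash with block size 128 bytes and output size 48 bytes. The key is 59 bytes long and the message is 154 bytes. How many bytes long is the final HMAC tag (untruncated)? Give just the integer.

48

The tag is one SHA-384 digest: 48 bytes.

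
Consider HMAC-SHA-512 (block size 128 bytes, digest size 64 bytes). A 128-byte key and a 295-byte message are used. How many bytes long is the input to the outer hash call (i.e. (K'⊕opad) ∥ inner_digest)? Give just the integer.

192

Key is 128 ≤ 128 bytes, zero-padded: |K'| = 128.
Outer input = (K'⊕opad) ∥ H(inner) → 128 + 64 = 192 bytes.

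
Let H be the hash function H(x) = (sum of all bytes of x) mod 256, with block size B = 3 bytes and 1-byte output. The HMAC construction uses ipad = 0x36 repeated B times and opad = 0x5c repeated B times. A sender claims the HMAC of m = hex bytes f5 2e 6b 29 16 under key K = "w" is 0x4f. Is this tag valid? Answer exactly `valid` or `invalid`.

Key "w" = 77 is 1 byte ≤ B = 3; zero-pad to 3 bytes: K' = 77 00 00.
K' ⊕ ipad = 41 36 36; K' ⊕ opad = 2b 5c 5c.
Inner hash: sum = 65+54+54+245+46+107+41+22 = 634; mod 256 = 122 → 7a.
Outer hash (recomputed tag): sum = 43+92+92+122 = 349; mod 256 = 93 → 5d.
Recomputed tag = 5d; claimed = 4f → mismatch.

invalid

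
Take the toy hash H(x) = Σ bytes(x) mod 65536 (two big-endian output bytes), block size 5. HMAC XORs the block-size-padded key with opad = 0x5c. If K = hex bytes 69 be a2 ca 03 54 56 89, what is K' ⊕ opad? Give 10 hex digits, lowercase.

5f955c5c5c

Key hex bytes 69 be a2 ca 03 54 56 89 is 8 bytes > B = 5, so hash it first: H(key) = 03 c9, then zero-pad to 5 bytes: K' = 03 c9 00 00 00.
XOR each byte with 0x5c: 03⊕5c=5f, c9⊕5c=95, 00⊕5c=5c, 00⊕5c=5c, 00⊕5c=5c.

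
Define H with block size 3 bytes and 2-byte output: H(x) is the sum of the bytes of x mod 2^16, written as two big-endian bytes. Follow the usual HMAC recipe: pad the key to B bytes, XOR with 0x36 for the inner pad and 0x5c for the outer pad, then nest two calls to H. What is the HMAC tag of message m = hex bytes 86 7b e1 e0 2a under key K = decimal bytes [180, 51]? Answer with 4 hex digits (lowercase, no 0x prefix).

Key decimal bytes [180, 51] = b4 33 is 2 bytes ≤ B = 3; zero-pad to 3 bytes: K' = b4 33 00.
K' ⊕ ipad = 82 05 36.  K' ⊕ opad = e8 6f 5c.
Inner input = (K'⊕ipad) ∥ m = 82 05 36 ∥ 86 7b e1 e0 2a.
Inner hash: sum = 130+5+54+134+123+225+224+42 = 937 → 03 a9.
Outer input = (K'⊕opad) ∥ inner = e8 6f 5c ∥ 03 a9.
Outer hash (tag): sum = 232+111+92+3+169 = 607 → 02 5f.

025f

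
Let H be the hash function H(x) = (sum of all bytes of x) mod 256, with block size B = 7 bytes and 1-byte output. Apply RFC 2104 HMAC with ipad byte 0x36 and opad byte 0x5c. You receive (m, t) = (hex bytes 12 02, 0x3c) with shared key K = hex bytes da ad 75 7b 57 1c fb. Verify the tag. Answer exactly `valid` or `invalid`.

valid

Key hex bytes da ad 75 7b 57 1c fb is exactly B = 7 bytes: K' = da ad 75 7b 57 1c fb.
K' ⊕ ipad = ec 9b 43 4d 61 2a cd; K' ⊕ opad = 86 f1 29 27 0b 40 a7.
Inner hash: sum = 236+155+67+77+97+42+205+18+2 = 899; mod 256 = 131 → 83.
Outer hash (recomputed tag): sum = 134+241+41+39+11+64+167+131 = 828; mod 256 = 60 → 3c.
Recomputed tag = 3c; claimed = 3c → match.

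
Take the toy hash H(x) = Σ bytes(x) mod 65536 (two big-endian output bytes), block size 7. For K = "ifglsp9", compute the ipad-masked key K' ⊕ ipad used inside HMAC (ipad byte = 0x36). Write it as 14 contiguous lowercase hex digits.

5f50515a45460f

Key "ifglsp9" = 69 66 67 6c 73 70 39 is exactly B = 7 bytes: K' = 69 66 67 6c 73 70 39.
XOR each byte with 0x36: 69⊕36=5f, 66⊕36=50, 67⊕36=51, 6c⊕36=5a, 73⊕36=45, 70⊕36=46, 39⊕36=0f.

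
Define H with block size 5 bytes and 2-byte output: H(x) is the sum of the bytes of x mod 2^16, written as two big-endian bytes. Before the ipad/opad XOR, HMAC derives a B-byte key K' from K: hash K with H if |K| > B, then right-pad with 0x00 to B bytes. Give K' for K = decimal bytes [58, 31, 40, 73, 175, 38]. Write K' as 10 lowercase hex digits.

019f000000

|K| = 6 > B = 5, so first hash the key.
H(K): sum = 58+31+40+73+175+38 = 415 → 01 9f.
Zero-pad H(K) = 01 9f to 5 bytes: K' = 01 9f 00 00 00.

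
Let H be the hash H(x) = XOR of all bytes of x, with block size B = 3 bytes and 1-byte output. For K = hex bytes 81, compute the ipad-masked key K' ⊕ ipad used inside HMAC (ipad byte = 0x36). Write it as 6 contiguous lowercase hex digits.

b73636

Key hex bytes 81 is 1 byte ≤ B = 3; zero-pad to 3 bytes: K' = 81 00 00.
XOR each byte with 0x36: 81⊕36=b7, 00⊕36=36, 00⊕36=36.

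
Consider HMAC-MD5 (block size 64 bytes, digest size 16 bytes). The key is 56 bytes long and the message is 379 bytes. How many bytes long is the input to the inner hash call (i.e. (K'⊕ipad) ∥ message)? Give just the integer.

Key is 56 ≤ 64 bytes, zero-padded: |K'| = 64.
Inner input = (K'⊕ipad) ∥ m → 64 + 379 = 443 bytes.

443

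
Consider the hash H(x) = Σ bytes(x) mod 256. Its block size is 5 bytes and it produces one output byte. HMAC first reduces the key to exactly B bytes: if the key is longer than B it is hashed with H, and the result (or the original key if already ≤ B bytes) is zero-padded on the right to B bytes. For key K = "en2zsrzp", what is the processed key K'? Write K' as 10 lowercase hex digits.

|K| = 8 > B = 5, so first hash the key.
H(K): sum = 101+110+50+122+115+114+122+112 = 846; mod 256 = 78 → 4e.
Zero-pad H(K) = 4e to 5 bytes: K' = 4e 00 00 00 00.

4e00000000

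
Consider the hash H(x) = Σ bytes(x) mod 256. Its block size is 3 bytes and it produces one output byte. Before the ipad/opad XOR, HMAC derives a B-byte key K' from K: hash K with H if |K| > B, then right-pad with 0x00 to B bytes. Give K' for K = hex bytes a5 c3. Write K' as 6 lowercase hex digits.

Key hex bytes a5 c3 is 2 bytes ≤ B = 3; zero-pad to 3 bytes: K' = a5 c3 00.

a5c300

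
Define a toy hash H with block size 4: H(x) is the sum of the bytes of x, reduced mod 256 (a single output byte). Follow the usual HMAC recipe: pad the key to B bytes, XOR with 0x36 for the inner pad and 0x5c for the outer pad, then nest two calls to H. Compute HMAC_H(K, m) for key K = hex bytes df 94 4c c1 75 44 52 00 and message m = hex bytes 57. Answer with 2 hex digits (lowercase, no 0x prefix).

Key hex bytes df 94 4c c1 75 44 52 00 is 8 bytes > B = 4, so hash it first: H(key) = 8b, then zero-pad to 4 bytes: K' = 8b 00 00 00.
K' ⊕ ipad = bd 36 36 36.  K' ⊕ opad = d7 5c 5c 5c.
Inner input = (K'⊕ipad) ∥ m = bd 36 36 36 ∥ 57.
Inner hash: sum = 189+54+54+54+87 = 438; mod 256 = 182 → b6.
Outer input = (K'⊕opad) ∥ inner = d7 5c 5c 5c ∥ b6.
Outer hash (tag): sum = 215+92+92+92+182 = 673; mod 256 = 161 → a1.

a1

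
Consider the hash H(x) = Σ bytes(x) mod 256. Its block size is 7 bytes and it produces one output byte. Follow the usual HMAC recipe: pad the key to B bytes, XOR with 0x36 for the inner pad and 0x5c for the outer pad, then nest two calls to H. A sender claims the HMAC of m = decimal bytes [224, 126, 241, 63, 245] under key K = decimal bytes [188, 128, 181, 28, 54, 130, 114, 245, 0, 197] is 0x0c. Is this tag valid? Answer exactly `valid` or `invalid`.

Key decimal bytes [188, 128, 181, 28, 54, 130, 114, 245, 0, 197] = bc 80 b5 1c 36 82 72 f5 00 c5 is 10 bytes > B = 7, so hash it first: H(key) = f1, then zero-pad to 7 bytes: K' = f1 00 00 00 00 00 00.
K' ⊕ ipad = c7 36 36 36 36 36 36; K' ⊕ opad = ad 5c 5c 5c 5c 5c 5c.
Inner hash: sum = 199+54+54+54+54+54+54+224+126+241+63+245 = 1422; mod 256 = 142 → 8e.
Outer hash (recomputed tag): sum = 173+92+92+92+92+92+92+142 = 867; mod 256 = 99 → 63.
Recomputed tag = 63; claimed = 0c → mismatch.

invalid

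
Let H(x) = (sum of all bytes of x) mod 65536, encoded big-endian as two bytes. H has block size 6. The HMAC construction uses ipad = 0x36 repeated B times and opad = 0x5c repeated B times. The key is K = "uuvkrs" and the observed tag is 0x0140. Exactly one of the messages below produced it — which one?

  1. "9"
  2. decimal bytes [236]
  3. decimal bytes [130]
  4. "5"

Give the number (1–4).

3

Key "uuvkrs" = 75 75 76 6b 72 73 is exactly B = 6 bytes: K' = 75 75 76 6b 72 73.
K' ⊕ ipad = 43 43 40 5d 44 45; K' ⊕ opad = 29 29 2a 37 2e 2f.
m1: inner = H(43 43 40 5d 44 45 39) = 01 e5; tag = H(29 29 2a 37 2e 2f 01 e5) = 01f6
m2: inner = H(43 43 40 5d 44 45 ec) = 02 98; tag = H(29 29 2a 37 2e 2f 02 98) = 01aa
m3: inner = H(43 43 40 5d 44 45 82) = 02 2e; tag = H(29 29 2a 37 2e 2f 02 2e) = 0140 ← matches
m4: inner = H(43 43 40 5d 44 45 35) = 01 e1; tag = H(29 29 2a 37 2e 2f 01 e1) = 01f2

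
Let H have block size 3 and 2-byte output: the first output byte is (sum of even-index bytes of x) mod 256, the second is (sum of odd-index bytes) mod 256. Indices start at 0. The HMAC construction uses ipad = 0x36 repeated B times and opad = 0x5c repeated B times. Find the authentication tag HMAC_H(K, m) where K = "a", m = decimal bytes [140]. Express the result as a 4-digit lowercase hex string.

Key "a" = 61 is 1 byte ≤ B = 3; zero-pad to 3 bytes: K' = 61 00 00.
K' ⊕ ipad = 57 36 36.  K' ⊕ opad = 3d 5c 5c.
Inner input = (K'⊕ipad) ∥ m = 57 36 36 ∥ 8c.
Inner hash: even-index sum = 141 mod 256 = 141; odd-index sum = 194 mod 256 = 194 → 8d c2.
Outer input = (K'⊕opad) ∥ inner = 3d 5c 5c ∥ 8d c2.
Outer hash (tag): even-index sum = 347 mod 256 = 91; odd-index sum = 233 mod 256 = 233 → 5b e9.

5be9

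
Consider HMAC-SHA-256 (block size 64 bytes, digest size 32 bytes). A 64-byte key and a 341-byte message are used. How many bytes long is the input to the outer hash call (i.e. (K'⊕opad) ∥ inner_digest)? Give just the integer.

96

Key is 64 ≤ 64 bytes, zero-padded: |K'| = 64.
Outer input = (K'⊕opad) ∥ H(inner) → 64 + 32 = 96 bytes.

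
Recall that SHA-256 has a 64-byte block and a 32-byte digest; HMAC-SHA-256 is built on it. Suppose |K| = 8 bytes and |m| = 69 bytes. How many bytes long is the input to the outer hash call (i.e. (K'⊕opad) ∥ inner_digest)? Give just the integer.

96

Key is 8 ≤ 64 bytes, zero-padded: |K'| = 64.
Outer input = (K'⊕opad) ∥ H(inner) → 64 + 32 = 96 bytes.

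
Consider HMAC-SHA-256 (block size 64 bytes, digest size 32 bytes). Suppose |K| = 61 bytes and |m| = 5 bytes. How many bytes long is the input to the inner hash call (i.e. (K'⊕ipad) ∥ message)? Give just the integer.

Key is 61 ≤ 64 bytes, zero-padded: |K'| = 64.
Inner input = (K'⊕ipad) ∥ m → 64 + 5 = 69 bytes.

69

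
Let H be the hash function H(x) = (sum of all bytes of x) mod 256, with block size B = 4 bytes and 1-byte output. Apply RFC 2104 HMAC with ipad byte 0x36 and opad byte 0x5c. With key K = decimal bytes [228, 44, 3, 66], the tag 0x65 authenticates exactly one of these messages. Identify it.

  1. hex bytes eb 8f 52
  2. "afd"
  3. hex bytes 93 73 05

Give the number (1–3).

2

Key decimal bytes [228, 44, 3, 66] = e4 2c 03 42 is exactly B = 4 bytes: K' = e4 2c 03 42.
K' ⊕ ipad = d2 1a 35 74; K' ⊕ opad = b8 70 5f 1e.
m1: inner = H(d2 1a 35 74 eb 8f 52) = 61; tag = H(b8 70 5f 1e 61) = 06
m2: inner = H(d2 1a 35 74 61 66 64) = c0; tag = H(b8 70 5f 1e c0) = 65 ← matches
m3: inner = H(d2 1a 35 74 93 73 05) = a0; tag = H(b8 70 5f 1e a0) = 45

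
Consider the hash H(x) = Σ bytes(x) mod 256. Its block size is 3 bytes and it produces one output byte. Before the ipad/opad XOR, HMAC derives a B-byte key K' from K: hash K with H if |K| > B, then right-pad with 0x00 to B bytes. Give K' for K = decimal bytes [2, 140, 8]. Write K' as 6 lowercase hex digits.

028c08

Key decimal bytes [2, 140, 8] = 02 8c 08 is exactly B = 3 bytes: K' = 02 8c 08.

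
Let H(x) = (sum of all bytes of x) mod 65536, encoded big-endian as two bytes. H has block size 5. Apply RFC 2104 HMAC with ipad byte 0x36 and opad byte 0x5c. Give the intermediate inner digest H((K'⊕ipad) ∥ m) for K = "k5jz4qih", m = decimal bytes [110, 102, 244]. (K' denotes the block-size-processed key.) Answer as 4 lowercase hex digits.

036a

Key "k5jz4qih" = 6b 35 6a 7a 34 71 69 68 is 8 bytes > B = 5, so hash it first: H(key) = 02 fa, then zero-pad to 5 bytes: K' = 02 fa 00 00 00.
K' ⊕ ipad = 34 cc 36 36 36.
Inner input = 34 cc 36 36 36 ∥ 6e 66 f4.
Inner hash: sum = 52+204+54+54+54+110+102+244 = 874 → 03 6a.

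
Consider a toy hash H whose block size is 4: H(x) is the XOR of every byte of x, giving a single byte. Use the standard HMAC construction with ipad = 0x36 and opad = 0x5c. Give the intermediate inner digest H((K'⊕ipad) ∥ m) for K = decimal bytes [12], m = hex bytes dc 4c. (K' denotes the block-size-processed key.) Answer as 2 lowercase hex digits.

Key decimal bytes [12] = 0c is 1 byte ≤ B = 4; zero-pad to 4 bytes: K' = 0c 00 00 00.
K' ⊕ ipad = 3a 36 36 36.
Inner input = 3a 36 36 36 ∥ dc 4c.
Inner hash: XOR 3a⊕36⊕36⊕36⊕dc⊕4c = 9c.

9c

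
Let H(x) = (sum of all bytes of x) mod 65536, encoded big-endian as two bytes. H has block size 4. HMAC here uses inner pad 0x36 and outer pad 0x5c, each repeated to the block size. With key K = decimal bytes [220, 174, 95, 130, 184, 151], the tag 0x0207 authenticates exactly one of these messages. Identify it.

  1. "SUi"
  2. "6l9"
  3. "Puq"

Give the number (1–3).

2

Key decimal bytes [220, 174, 95, 130, 184, 151] = dc ae 5f 82 b8 97 is 6 bytes > B = 4, so hash it first: H(key) = 03 ba, then zero-pad to 4 bytes: K' = 03 ba 00 00.
K' ⊕ ipad = 35 8c 36 36; K' ⊕ opad = 5f e6 5c 5c.
m1: inner = H(35 8c 36 36 53 55 69) = 02 3e; tag = H(5f e6 5c 5c 02 3e) = 023d
m2: inner = H(35 8c 36 36 36 6c 39) = 02 08; tag = H(5f e6 5c 5c 02 08) = 0207 ← matches
m3: inner = H(35 8c 36 36 50 75 71) = 02 63; tag = H(5f e6 5c 5c 02 63) = 0262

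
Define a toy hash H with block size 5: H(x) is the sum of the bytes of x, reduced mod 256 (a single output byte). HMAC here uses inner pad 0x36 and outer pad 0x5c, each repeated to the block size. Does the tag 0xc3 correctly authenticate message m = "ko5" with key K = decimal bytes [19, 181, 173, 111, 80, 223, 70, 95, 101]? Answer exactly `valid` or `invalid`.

valid

Key decimal bytes [19, 181, 173, 111, 80, 223, 70, 95, 101] = 13 b5 ad 6f 50 df 46 5f 65 is 9 bytes > B = 5, so hash it first: H(key) = 1d, then zero-pad to 5 bytes: K' = 1d 00 00 00 00.
K' ⊕ ipad = 2b 36 36 36 36; K' ⊕ opad = 41 5c 5c 5c 5c.
Inner hash: sum = 43+54+54+54+54+107+111+53 = 530; mod 256 = 18 → 12.
Outer hash (recomputed tag): sum = 65+92+92+92+92+18 = 451; mod 256 = 195 → c3.
Recomputed tag = c3; claimed = c3 → match.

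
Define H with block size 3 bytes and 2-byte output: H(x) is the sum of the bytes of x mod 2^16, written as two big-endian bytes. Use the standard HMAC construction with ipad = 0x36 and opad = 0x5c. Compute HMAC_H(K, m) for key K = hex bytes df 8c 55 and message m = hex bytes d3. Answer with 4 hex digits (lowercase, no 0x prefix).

Key hex bytes df 8c 55 is exactly B = 3 bytes: K' = df 8c 55.
K' ⊕ ipad = e9 ba 63.  K' ⊕ opad = 83 d0 09.
Inner input = (K'⊕ipad) ∥ m = e9 ba 63 ∥ d3.
Inner hash: sum = 233+186+99+211 = 729 → 02 d9.
Outer input = (K'⊕opad) ∥ inner = 83 d0 09 ∥ 02 d9.
Outer hash (tag): sum = 131+208+9+2+217 = 567 → 02 37.

0237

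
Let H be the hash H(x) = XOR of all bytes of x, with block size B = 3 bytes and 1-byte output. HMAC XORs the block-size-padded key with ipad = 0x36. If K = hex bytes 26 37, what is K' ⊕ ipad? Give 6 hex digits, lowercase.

Key hex bytes 26 37 is 2 bytes ≤ B = 3; zero-pad to 3 bytes: K' = 26 37 00.
XOR each byte with 0x36: 26⊕36=10, 37⊕36=01, 00⊕36=36.

100136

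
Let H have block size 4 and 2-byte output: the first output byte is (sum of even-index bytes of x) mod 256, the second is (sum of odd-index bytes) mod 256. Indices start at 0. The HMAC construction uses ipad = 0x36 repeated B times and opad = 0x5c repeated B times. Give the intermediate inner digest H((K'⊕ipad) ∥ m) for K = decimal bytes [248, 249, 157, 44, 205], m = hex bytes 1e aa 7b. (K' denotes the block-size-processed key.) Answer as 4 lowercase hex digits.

23f3

Key decimal bytes [248, 249, 157, 44, 205] = f8 f9 9d 2c cd is 5 bytes > B = 4, so hash it first: H(key) = 62 25, then zero-pad to 4 bytes: K' = 62 25 00 00.
K' ⊕ ipad = 54 13 36 36.
Inner input = 54 13 36 36 ∥ 1e aa 7b.
Inner hash: even-index sum = 291 mod 256 = 35; odd-index sum = 243 mod 256 = 243 → 23 f3.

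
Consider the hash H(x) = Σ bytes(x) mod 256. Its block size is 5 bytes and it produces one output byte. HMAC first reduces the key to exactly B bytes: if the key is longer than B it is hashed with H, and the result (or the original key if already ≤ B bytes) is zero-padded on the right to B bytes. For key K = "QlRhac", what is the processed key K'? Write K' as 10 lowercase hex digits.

|K| = 6 > B = 5, so first hash the key.
H(K): sum = 81+108+82+104+97+99 = 571; mod 256 = 59 → 3b.
Zero-pad H(K) = 3b to 5 bytes: K' = 3b 00 00 00 00.

3b00000000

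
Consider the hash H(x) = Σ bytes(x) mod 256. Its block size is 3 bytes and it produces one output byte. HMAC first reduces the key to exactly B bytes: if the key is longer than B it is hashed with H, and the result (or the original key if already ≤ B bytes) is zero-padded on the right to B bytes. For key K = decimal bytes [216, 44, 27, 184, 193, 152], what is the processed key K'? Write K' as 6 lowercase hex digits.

300000

|K| = 6 > B = 3, so first hash the key.
H(K): sum = 216+44+27+184+193+152 = 816; mod 256 = 48 → 30.
Zero-pad H(K) = 30 to 3 bytes: K' = 30 00 00.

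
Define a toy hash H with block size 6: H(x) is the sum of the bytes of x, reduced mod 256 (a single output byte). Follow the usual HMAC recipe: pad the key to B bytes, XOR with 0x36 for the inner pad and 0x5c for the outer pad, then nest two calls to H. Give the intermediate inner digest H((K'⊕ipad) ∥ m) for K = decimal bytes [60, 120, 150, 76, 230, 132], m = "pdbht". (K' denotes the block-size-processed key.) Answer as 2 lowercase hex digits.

Key decimal bytes [60, 120, 150, 76, 230, 132] = 3c 78 96 4c e6 84 is exactly B = 6 bytes: K' = 3c 78 96 4c e6 84.
K' ⊕ ipad = 0a 4e a0 7a d0 b2.
Inner input = 0a 4e a0 7a d0 b2 ∥ 70 64 62 68 74.
Inner hash: sum = 10+78+160+122+208+178+112+100+98+104+116 = 1286; mod 256 = 6 → 06.

06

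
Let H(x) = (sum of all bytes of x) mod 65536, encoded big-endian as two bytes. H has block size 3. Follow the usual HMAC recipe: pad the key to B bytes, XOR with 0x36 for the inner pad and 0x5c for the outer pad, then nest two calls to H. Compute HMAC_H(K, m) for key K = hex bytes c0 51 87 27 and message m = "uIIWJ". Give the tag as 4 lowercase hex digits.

023c

Key hex bytes c0 51 87 27 is 4 bytes > B = 3, so hash it first: H(key) = 01 bf, then zero-pad to 3 bytes: K' = 01 bf 00.
K' ⊕ ipad = 37 89 36.  K' ⊕ opad = 5d e3 5c.
Inner input = (K'⊕ipad) ∥ m = 37 89 36 ∥ 75 49 49 57 4a.
Inner hash: sum = 55+137+54+117+73+73+87+74 = 670 → 02 9e.
Outer input = (K'⊕opad) ∥ inner = 5d e3 5c ∥ 02 9e.
Outer hash (tag): sum = 93+227+92+2+158 = 572 → 02 3c.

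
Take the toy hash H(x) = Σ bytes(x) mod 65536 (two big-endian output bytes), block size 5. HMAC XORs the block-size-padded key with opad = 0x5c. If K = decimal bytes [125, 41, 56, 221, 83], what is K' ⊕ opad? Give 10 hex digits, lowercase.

Key decimal bytes [125, 41, 56, 221, 83] = 7d 29 38 dd 53 is exactly B = 5 bytes: K' = 7d 29 38 dd 53.
XOR each byte with 0x5c: 7d⊕5c=21, 29⊕5c=75, 38⊕5c=64, dd⊕5c=81, 53⊕5c=0f.

217564810f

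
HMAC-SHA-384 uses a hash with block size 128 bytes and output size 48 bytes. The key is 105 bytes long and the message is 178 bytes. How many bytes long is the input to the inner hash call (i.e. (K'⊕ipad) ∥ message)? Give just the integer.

306

Key is 105 ≤ 128 bytes, zero-padded: |K'| = 128.
Inner input = (K'⊕ipad) ∥ m → 128 + 178 = 306 bytes.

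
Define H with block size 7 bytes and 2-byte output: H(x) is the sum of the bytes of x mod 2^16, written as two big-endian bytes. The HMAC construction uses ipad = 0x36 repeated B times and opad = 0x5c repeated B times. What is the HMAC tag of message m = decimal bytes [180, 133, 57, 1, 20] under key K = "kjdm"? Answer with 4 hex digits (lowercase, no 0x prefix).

Key "kjdm" = 6b 6a 64 6d is 4 bytes ≤ B = 7; zero-pad to 7 bytes: K' = 6b 6a 64 6d 00 00 00.
K' ⊕ ipad = 5d 5c 52 5b 36 36 36.  K' ⊕ opad = 37 36 38 31 5c 5c 5c.
Inner input = (K'⊕ipad) ∥ m = 5d 5c 52 5b 36 36 36 ∥ b4 85 39 01 14.
Inner hash: sum = 93+92+82+91+54+54+54+180+133+57+1+20 = 911 → 03 8f.
Outer input = (K'⊕opad) ∥ inner = 37 36 38 31 5c 5c 5c ∥ 03 8f.
Outer hash (tag): sum = 55+54+56+49+92+92+92+3+143 = 636 → 02 7c.

027c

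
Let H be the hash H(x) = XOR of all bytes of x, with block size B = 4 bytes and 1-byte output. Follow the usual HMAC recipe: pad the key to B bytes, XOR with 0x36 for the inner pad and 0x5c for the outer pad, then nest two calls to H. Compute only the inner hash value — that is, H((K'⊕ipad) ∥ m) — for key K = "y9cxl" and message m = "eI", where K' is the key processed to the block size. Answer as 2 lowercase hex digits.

Key "y9cxl" = 79 39 63 78 6c is 5 bytes > B = 4, so hash it first: H(key) = 37, then zero-pad to 4 bytes: K' = 37 00 00 00.
K' ⊕ ipad = 01 36 36 36.
Inner input = 01 36 36 36 ∥ 65 49.
Inner hash: XOR 01⊕36⊕36⊕36⊕65⊕49 = 1b.

1b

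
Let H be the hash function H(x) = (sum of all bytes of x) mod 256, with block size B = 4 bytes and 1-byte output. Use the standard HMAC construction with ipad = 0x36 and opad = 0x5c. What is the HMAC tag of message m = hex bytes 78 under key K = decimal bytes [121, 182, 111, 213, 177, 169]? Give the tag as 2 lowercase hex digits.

ba

Key decimal bytes [121, 182, 111, 213, 177, 169] = 79 b6 6f d5 b1 a9 is 6 bytes > B = 4, so hash it first: H(key) = cd, then zero-pad to 4 bytes: K' = cd 00 00 00.
K' ⊕ ipad = fb 36 36 36.  K' ⊕ opad = 91 5c 5c 5c.
Inner input = (K'⊕ipad) ∥ m = fb 36 36 36 ∥ 78.
Inner hash: sum = 251+54+54+54+120 = 533; mod 256 = 21 → 15.
Outer input = (K'⊕opad) ∥ inner = 91 5c 5c 5c ∥ 15.
Outer hash (tag): sum = 145+92+92+92+21 = 442; mod 256 = 186 → ba.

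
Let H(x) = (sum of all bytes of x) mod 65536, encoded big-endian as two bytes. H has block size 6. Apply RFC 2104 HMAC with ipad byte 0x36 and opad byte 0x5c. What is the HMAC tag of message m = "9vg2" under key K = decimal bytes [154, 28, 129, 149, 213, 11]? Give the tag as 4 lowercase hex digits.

Key decimal bytes [154, 28, 129, 149, 213, 11] = 9a 1c 81 95 d5 0b is exactly B = 6 bytes: K' = 9a 1c 81 95 d5 0b.
K' ⊕ ipad = ac 2a b7 a3 e3 3d.  K' ⊕ opad = c6 40 dd c9 89 57.
Inner input = (K'⊕ipad) ∥ m = ac 2a b7 a3 e3 3d ∥ 39 76 67 32.
Inner hash: sum = 172+42+183+163+227+61+57+118+103+50 = 1176 → 04 98.
Outer input = (K'⊕opad) ∥ inner = c6 40 dd c9 89 57 ∥ 04 98.
Outer hash (tag): sum = 198+64+221+201+137+87+4+152 = 1064 → 04 28.

0428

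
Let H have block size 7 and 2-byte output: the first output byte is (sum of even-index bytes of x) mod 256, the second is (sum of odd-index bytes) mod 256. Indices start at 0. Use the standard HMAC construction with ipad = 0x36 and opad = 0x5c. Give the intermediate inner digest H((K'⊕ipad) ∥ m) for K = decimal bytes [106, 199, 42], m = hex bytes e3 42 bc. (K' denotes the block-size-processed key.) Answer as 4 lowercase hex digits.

Key decimal bytes [106, 199, 42] = 6a c7 2a is 3 bytes ≤ B = 7; zero-pad to 7 bytes: K' = 6a c7 2a 00 00 00 00.
K' ⊕ ipad = 5c f1 1c 36 36 36 36.
Inner input = 5c f1 1c 36 36 36 36 ∥ e3 42 bc.
Inner hash: even-index sum = 294 mod 256 = 38; odd-index sum = 764 mod 256 = 252 → 26 fc.

26fc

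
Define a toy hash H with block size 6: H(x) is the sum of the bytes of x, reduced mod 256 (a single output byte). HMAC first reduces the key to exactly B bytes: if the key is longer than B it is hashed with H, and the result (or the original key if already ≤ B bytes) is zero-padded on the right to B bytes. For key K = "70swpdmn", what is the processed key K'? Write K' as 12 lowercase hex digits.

|K| = 8 > B = 6, so first hash the key.
H(K): sum = 55+48+115+119+112+100+109+110 = 768; mod 256 = 0 → 00.
Zero-pad H(K) = 00 to 6 bytes: K' = 00 00 00 00 00 00.

000000000000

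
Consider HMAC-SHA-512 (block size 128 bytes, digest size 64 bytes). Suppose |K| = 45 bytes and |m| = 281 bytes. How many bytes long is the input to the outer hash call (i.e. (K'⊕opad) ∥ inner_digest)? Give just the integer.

192

Key is 45 ≤ 128 bytes, zero-padded: |K'| = 128.
Outer input = (K'⊕opad) ∥ H(inner) → 128 + 64 = 192 bytes.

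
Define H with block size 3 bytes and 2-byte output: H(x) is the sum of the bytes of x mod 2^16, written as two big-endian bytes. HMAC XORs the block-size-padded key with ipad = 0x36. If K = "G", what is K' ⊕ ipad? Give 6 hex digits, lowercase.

Key "G" = 47 is 1 byte ≤ B = 3; zero-pad to 3 bytes: K' = 47 00 00.
XOR each byte with 0x36: 47⊕36=71, 00⊕36=36, 00⊕36=36.

713636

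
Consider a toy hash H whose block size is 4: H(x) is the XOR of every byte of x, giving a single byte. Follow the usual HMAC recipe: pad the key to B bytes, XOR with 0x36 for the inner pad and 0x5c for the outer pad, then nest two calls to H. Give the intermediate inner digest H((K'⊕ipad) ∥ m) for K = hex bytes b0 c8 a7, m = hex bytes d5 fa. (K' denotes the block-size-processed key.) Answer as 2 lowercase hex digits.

f0

Key hex bytes b0 c8 a7 is 3 bytes ≤ B = 4; zero-pad to 4 bytes: K' = b0 c8 a7 00.
K' ⊕ ipad = 86 fe 91 36.
Inner input = 86 fe 91 36 ∥ d5 fa.
Inner hash: XOR 86⊕fe⊕91⊕36⊕d5⊕fa = f0.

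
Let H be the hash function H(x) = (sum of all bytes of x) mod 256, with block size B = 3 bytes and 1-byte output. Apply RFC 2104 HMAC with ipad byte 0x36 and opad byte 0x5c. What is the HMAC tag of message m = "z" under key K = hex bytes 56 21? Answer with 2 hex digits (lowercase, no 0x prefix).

Key hex bytes 56 21 is 2 bytes ≤ B = 3; zero-pad to 3 bytes: K' = 56 21 00.
K' ⊕ ipad = 60 17 36.  K' ⊕ opad = 0a 7d 5c.
Inner input = (K'⊕ipad) ∥ m = 60 17 36 ∥ 7a.
Inner hash: sum = 96+23+54+122 = 295; mod 256 = 39 → 27.
Outer input = (K'⊕opad) ∥ inner = 0a 7d 5c ∥ 27.
Outer hash (tag): sum = 10+125+92+39 = 266; mod 256 = 10 → 0a.

0a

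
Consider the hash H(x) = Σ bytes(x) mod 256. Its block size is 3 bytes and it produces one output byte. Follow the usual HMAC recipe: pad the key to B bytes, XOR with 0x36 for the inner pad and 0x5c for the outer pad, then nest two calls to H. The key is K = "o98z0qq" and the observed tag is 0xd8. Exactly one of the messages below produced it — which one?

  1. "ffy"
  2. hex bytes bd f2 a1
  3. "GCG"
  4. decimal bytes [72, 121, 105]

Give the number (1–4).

Key "o98z0qq" = 6f 39 38 7a 30 71 71 is 7 bytes > B = 3, so hash it first: H(key) = 6c, then zero-pad to 3 bytes: K' = 6c 00 00.
K' ⊕ ipad = 5a 36 36; K' ⊕ opad = 30 5c 5c.
m1: inner = H(5a 36 36 66 66 79) = 0b; tag = H(30 5c 5c 0b) = f3
m2: inner = H(5a 36 36 bd f2 a1) = 16; tag = H(30 5c 5c 16) = fe
m3: inner = H(5a 36 36 47 43 47) = 97; tag = H(30 5c 5c 97) = 7f
m4: inner = H(5a 36 36 48 79 69) = f0; tag = H(30 5c 5c f0) = d8 ← matches

4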